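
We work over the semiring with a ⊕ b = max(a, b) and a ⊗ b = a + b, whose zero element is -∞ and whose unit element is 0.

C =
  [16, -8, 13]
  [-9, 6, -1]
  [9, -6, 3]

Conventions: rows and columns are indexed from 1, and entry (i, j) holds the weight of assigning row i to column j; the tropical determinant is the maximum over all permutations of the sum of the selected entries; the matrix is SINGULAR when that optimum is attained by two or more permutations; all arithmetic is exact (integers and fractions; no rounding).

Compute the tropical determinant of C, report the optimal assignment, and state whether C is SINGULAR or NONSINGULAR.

σ = (1, 2, 3): 16 + 6 + 3 = 25
σ = (1, 3, 2): 16 + (-1) + (-6) = 9
σ = (2, 1, 3): (-8) + (-9) + 3 = -14
σ = (2, 3, 1): (-8) + (-1) + 9 = 0
σ = (3, 1, 2): 13 + (-9) + (-6) = -2
σ = (3, 2, 1): 13 + 6 + 9 = 28
Optimal value attained by: σ = (3, 2, 1).
Answer: det⊕(C) = 28; verdict: NONSINGULAR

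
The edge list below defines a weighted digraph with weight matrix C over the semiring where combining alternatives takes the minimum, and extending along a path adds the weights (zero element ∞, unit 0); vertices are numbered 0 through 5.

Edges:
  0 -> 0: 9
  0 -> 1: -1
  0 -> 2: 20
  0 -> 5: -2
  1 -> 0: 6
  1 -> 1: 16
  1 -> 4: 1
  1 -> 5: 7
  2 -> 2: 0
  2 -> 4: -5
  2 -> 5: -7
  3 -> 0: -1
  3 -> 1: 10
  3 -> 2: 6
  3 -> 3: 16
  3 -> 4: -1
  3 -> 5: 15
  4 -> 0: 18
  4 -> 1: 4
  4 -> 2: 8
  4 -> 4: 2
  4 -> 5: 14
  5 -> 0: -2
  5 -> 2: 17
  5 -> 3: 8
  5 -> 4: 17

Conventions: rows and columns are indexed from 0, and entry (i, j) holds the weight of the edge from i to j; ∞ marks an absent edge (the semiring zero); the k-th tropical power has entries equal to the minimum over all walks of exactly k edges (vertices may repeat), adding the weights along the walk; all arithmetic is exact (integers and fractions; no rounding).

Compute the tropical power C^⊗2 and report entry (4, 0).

C^⊗2:
  [-4, 8, 15, 6, 0, 6]
  [5, 5, 9, 15, 3, 4]
  [-9, -1, 0, 1, -5, -7]
  [8, -2, 6, 23, 1, -3]
  [10, 6, 8, 22, 3, 1]
  [7, -3, 14, 24, 7, -4]
Key observation: the optimum is the walk 4->1->0, with weight 4 + 6 = 10.
Optimal value attained by: walk 4->1->0.
Answer: (C^⊗2)[4][0] = 10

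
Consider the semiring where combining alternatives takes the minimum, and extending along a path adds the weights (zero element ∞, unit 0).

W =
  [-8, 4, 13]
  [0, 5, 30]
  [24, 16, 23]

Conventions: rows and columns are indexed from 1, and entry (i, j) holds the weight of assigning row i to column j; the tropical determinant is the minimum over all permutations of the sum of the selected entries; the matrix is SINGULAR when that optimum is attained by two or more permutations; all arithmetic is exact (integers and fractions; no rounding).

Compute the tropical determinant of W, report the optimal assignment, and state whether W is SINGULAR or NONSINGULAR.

σ = (1, 2, 3): (-8) + 5 + 23 = 20
σ = (1, 3, 2): (-8) + 30 + 16 = 38
σ = (2, 1, 3): 4 + 0 + 23 = 27
σ = (2, 3, 1): 4 + 30 + 24 = 58
σ = (3, 1, 2): 13 + 0 + 16 = 29
σ = (3, 2, 1): 13 + 5 + 24 = 42
Optimal value attained by: σ = (1, 2, 3).
Answer: det⊕(W) = 20; verdict: NONSINGULAR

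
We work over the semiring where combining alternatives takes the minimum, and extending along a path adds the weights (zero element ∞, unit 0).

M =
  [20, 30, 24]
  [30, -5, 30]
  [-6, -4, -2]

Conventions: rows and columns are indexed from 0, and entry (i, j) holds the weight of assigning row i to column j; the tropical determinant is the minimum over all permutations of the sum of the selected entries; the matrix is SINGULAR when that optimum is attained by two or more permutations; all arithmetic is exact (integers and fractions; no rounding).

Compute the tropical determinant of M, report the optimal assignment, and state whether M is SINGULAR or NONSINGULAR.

σ = (0, 1, 2): 20 + (-5) + (-2) = 13
σ = (0, 2, 1): 20 + 30 + (-4) = 46
σ = (1, 0, 2): 30 + 30 + (-2) = 58
σ = (1, 2, 0): 30 + 30 + (-6) = 54
σ = (2, 0, 1): 24 + 30 + (-4) = 50
σ = (2, 1, 0): 24 + (-5) + (-6) = 13
Optimal value attained by: σ = (0, 1, 2).
Answer: det⊕(M) = 13; verdict: SINGULAR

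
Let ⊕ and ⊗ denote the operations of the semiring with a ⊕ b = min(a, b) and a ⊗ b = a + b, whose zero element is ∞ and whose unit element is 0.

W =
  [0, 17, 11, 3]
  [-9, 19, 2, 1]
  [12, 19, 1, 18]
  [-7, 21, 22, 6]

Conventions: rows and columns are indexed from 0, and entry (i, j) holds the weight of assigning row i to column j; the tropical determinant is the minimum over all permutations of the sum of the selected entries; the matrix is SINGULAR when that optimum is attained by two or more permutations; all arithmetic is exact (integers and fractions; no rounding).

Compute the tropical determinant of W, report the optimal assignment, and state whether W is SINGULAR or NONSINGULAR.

σ = (0, 1, 2, 3): 0 + 19 + 1 + 6 = 26
σ = (0, 1, 3, 2): 0 + 19 + 18 + 22 = 59
σ = (0, 2, 1, 3): 0 + 2 + 19 + 6 = 27
σ = (0, 2, 3, 1): 0 + 2 + 18 + 21 = 41
σ = (0, 3, 1, 2): 0 + 1 + 19 + 22 = 42
σ = (0, 3, 2, 1): 0 + 1 + 1 + 21 = 23
σ = (1, 0, 2, 3): 17 + (-9) + 1 + 6 = 15
σ = (1, 0, 3, 2): 17 + (-9) + 18 + 22 = 48
σ = (1, 2, 0, 3): 17 + 2 + 12 + 6 = 37
σ = (1, 2, 3, 0): 17 + 2 + 18 + (-7) = 30
σ = (1, 3, 0, 2): 17 + 1 + 12 + 22 = 52
σ = (1, 3, 2, 0): 17 + 1 + 1 + (-7) = 12
σ = (2, 0, 1, 3): 11 + (-9) + 19 + 6 = 27
σ = (2, 0, 3, 1): 11 + (-9) + 18 + 21 = 41
σ = (2, 1, 0, 3): 11 + 19 + 12 + 6 = 48
σ = (2, 1, 3, 0): 11 + 19 + 18 + (-7) = 41
σ = (2, 3, 0, 1): 11 + 1 + 12 + 21 = 45
σ = (2, 3, 1, 0): 11 + 1 + 19 + (-7) = 24
σ = (3, 0, 1, 2): 3 + (-9) + 19 + 22 = 35
σ = (3, 0, 2, 1): 3 + (-9) + 1 + 21 = 16
σ = (3, 1, 0, 2): 3 + 19 + 12 + 22 = 56
σ = (3, 1, 2, 0): 3 + 19 + 1 + (-7) = 16
σ = (3, 2, 0, 1): 3 + 2 + 12 + 21 = 38
σ = (3, 2, 1, 0): 3 + 2 + 19 + (-7) = 17
Optimal value attained by: σ = (1, 3, 2, 0).
Answer: det⊕(W) = 12; verdict: NONSINGULAR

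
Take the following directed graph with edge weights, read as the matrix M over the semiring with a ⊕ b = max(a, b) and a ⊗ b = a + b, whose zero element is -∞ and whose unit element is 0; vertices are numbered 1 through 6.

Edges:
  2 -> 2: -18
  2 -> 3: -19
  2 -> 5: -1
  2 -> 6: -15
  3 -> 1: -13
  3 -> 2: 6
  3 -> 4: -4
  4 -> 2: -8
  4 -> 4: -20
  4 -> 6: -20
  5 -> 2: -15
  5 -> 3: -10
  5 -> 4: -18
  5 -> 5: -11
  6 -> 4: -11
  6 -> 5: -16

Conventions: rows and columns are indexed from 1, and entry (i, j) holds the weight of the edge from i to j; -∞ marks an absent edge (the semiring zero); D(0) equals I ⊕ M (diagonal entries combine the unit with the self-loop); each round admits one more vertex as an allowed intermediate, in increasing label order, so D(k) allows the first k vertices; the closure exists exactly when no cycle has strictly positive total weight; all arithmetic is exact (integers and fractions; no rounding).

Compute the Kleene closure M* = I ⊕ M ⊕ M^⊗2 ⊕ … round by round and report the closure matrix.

D(0):
  [0, -∞, -∞, -∞, -∞, -∞]
  [-∞, 0, -19, -∞, -1, -15]
  [-13, 6, 0, -4, -∞, -∞]
  [-∞, -8, -∞, 0, -∞, -20]
  [-∞, -15, -10, -18, 0, -∞]
  [-∞, -∞, -∞, -11, -16, 0]
D(1):
  [0, -∞, -∞, -∞, -∞, -∞]
  [-∞, 0, -19, -∞, -1, -15]
  [-13, 6, 0, -4, -∞, -∞]
  [-∞, -8, -∞, 0, -∞, -20]
  [-∞, -15, -10, -18, 0, -∞]
  [-∞, -∞, -∞, -11, -16, 0]
D(2):
  [0, -∞, -∞, -∞, -∞, -∞]
  [-∞, 0, -19, -∞, -1, -15]
  [-13, 6, 0, -4, 5, -9]
  [-∞, -8, -27, 0, -9, -20]
  [-∞, -15, -10, -18, 0, -30]
  [-∞, -∞, -∞, -11, -16, 0]
D(3):
  [0, -∞, -∞, -∞, -∞, -∞]
  [-32, 0, -19, -23, -1, -15]
  [-13, 6, 0, -4, 5, -9]
  [-40, -8, -27, 0, -9, -20]
  [-23, -4, -10, -14, 0, -19]
  [-∞, -∞, -∞, -11, -16, 0]
D(4):
  [0, -∞, -∞, -∞, -∞, -∞]
  [-32, 0, -19, -23, -1, -15]
  [-13, 6, 0, -4, 5, -9]
  [-40, -8, -27, 0, -9, -20]
  [-23, -4, -10, -14, 0, -19]
  [-51, -19, -38, -11, -16, 0]
D(5):
  [0, -∞, -∞, -∞, -∞, -∞]
  [-24, 0, -11, -15, -1, -15]
  [-13, 6, 0, -4, 5, -9]
  [-32, -8, -19, 0, -9, -20]
  [-23, -4, -10, -14, 0, -19]
  [-39, -19, -26, -11, -16, 0]
D(6):
  [0, -∞, -∞, -∞, -∞, -∞]
  [-24, 0, -11, -15, -1, -15]
  [-13, 6, 0, -4, 5, -9]
  [-32, -8, -19, 0, -9, -20]
  [-23, -4, -10, -14, 0, -19]
  [-39, -19, -26, -11, -16, 0]
Answer: M* = [[0, -∞, -∞, -∞, -∞, -∞], [-24, 0, -11, -15, -1, -15], [-13, 6, 0, -4, 5, -9], [-32, -8, -19, 0, -9, -20], [-23, -4, -10, -14, 0, -19], [-39, -19, -26, -11, -16, 0]]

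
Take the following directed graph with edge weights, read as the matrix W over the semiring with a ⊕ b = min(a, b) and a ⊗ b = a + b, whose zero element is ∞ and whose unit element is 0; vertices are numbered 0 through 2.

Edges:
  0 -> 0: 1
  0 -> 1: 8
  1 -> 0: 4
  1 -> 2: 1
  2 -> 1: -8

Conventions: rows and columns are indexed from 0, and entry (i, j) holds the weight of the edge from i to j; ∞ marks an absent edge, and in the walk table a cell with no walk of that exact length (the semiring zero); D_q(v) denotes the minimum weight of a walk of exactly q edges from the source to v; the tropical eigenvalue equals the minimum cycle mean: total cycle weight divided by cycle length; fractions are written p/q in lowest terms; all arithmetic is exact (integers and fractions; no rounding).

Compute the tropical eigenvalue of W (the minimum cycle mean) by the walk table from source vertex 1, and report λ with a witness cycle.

q=0: [∞, 0, ∞]
q=1: [4, ∞, 1]
q=2: [5, -7, ∞]
q=3: [-3, 13, -6]
Optimal cycle mean attained by: cycle 1->2->1, total 1 + (-8), length 2.
Answer: λ = -7/2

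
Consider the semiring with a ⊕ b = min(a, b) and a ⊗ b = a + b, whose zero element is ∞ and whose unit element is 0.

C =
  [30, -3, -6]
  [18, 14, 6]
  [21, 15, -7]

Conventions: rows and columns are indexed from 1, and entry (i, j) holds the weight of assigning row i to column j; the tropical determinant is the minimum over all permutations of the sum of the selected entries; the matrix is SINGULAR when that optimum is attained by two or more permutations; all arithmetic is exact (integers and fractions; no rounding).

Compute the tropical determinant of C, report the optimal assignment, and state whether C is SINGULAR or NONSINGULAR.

σ = (1, 2, 3): 30 + 14 + (-7) = 37
σ = (1, 3, 2): 30 + 6 + 15 = 51
σ = (2, 1, 3): (-3) + 18 + (-7) = 8
σ = (2, 3, 1): (-3) + 6 + 21 = 24
σ = (3, 1, 2): (-6) + 18 + 15 = 27
σ = (3, 2, 1): (-6) + 14 + 21 = 29
Optimal value attained by: σ = (2, 1, 3).
Answer: det⊕(C) = 8; verdict: NONSINGULAR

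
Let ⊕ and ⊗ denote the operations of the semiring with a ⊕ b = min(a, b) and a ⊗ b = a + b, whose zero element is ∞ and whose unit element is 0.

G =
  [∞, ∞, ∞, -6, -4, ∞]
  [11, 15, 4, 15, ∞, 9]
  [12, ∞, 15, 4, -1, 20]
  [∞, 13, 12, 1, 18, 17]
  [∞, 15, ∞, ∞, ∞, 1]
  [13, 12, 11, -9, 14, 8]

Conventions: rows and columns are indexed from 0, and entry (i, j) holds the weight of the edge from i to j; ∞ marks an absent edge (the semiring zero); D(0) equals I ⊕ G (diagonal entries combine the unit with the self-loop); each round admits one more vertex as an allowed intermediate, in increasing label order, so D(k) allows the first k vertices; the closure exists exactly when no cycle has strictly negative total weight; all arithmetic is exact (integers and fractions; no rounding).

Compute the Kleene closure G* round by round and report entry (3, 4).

D(0):
  [0, ∞, ∞, -6, -4, ∞]
  [11, 0, 4, 15, ∞, 9]
  [12, ∞, 0, 4, -1, 20]
  [∞, 13, 12, 0, 18, 17]
  [∞, 15, ∞, ∞, 0, 1]
  [13, 12, 11, -9, 14, 0]
D(1):
  [0, ∞, ∞, -6, -4, ∞]
  [11, 0, 4, 5, 7, 9]
  [12, ∞, 0, 4, -1, 20]
  [∞, 13, 12, 0, 18, 17]
  [∞, 15, ∞, ∞, 0, 1]
  [13, 12, 11, -9, 9, 0]
D(2):
  [0, ∞, ∞, -6, -4, ∞]
  [11, 0, 4, 5, 7, 9]
  [12, ∞, 0, 4, -1, 20]
  [24, 13, 12, 0, 18, 17]
  [26, 15, 19, 20, 0, 1]
  [13, 12, 11, -9, 9, 0]
D(3):
  [0, ∞, ∞, -6, -4, ∞]
  [11, 0, 4, 5, 3, 9]
  [12, ∞, 0, 4, -1, 20]
  [24, 13, 12, 0, 11, 17]
  [26, 15, 19, 20, 0, 1]
  [13, 12, 11, -9, 9, 0]
D(4):
  [0, 7, 6, -6, -4, 11]
  [11, 0, 4, 5, 3, 9]
  [12, 17, 0, 4, -1, 20]
  [24, 13, 12, 0, 11, 17]
  [26, 15, 19, 20, 0, 1]
  [13, 4, 3, -9, 2, 0]
D(5):
  [0, 7, 6, -6, -4, -3]
  [11, 0, 4, 5, 3, 4]
  [12, 14, 0, 4, -1, 0]
  [24, 13, 12, 0, 11, 12]
  [26, 15, 19, 20, 0, 1]
  [13, 4, 3, -9, 2, 0]
D(6):
  [0, 1, 0, -12, -4, -3]
  [11, 0, 4, -5, 3, 4]
  [12, 4, 0, -9, -1, 0]
  [24, 13, 12, 0, 11, 12]
  [14, 5, 4, -8, 0, 1]
  [13, 4, 3, -9, 2, 0]
Answer: G*[3][4] = 11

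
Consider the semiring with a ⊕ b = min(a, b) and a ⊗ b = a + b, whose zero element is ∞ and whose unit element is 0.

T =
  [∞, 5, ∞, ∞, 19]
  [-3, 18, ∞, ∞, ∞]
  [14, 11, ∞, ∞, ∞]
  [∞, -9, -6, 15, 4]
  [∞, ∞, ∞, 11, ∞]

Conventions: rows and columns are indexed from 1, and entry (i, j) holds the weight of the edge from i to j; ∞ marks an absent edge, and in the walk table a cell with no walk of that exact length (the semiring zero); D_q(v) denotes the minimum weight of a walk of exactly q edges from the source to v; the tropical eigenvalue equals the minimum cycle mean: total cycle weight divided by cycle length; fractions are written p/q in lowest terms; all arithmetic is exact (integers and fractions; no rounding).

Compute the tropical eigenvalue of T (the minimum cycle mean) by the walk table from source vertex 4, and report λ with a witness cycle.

q=0: [∞, ∞, ∞, 0, ∞]
q=1: [∞, -9, -6, 15, 4]
q=2: [-12, 5, 9, 15, 19]
q=3: [2, -7, 9, 30, 7]
q=4: [-10, 7, 24, 18, 21]
q=5: [4, -5, 12, 32, 9]
Optimal cycle mean attained by: cycle 1->2->1, total 5 + (-3), length 2.
Answer: λ = 1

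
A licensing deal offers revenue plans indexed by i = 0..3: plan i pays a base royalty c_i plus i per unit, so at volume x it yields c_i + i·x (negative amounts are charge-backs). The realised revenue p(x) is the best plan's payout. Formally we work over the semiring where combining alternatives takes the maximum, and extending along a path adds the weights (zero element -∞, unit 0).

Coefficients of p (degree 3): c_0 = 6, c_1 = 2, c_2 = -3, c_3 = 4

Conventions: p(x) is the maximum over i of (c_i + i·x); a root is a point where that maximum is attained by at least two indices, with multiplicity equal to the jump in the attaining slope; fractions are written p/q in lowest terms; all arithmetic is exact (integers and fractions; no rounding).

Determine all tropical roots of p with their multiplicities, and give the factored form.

hull edge (i=0, c=6) to (i=3, c=4): slope -2/3, span 3
Factored form: p(x) = 4 ⊗ (x ⊕ 2/3) ⊗ (x ⊕ 2/3) ⊗ (x ⊕ 2/3)
Answer: roots = 2/3 (mult 3)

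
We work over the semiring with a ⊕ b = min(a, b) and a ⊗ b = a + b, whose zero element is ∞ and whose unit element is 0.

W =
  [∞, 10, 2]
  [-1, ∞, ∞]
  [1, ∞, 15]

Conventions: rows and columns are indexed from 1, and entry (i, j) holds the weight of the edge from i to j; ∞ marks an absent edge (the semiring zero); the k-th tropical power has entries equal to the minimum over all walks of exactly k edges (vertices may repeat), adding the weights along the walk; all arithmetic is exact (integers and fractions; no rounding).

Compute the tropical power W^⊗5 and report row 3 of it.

W^⊗2:
  [3, ∞, 17]
  [∞, 9, 1]
  [16, 11, 3]
W^⊗3:
  [18, 13, 5]
  [2, ∞, 16]
  [4, 26, 18]
W^⊗4:
  [6, 28, 20]
  [17, 12, 4]
  [19, 14, 6]
W^⊗5:
  [21, 16, 8]
  [5, 27, 19]
  [7, 29, 21]
Answer: row 3 of W^⊗5 = [7, 29, 21]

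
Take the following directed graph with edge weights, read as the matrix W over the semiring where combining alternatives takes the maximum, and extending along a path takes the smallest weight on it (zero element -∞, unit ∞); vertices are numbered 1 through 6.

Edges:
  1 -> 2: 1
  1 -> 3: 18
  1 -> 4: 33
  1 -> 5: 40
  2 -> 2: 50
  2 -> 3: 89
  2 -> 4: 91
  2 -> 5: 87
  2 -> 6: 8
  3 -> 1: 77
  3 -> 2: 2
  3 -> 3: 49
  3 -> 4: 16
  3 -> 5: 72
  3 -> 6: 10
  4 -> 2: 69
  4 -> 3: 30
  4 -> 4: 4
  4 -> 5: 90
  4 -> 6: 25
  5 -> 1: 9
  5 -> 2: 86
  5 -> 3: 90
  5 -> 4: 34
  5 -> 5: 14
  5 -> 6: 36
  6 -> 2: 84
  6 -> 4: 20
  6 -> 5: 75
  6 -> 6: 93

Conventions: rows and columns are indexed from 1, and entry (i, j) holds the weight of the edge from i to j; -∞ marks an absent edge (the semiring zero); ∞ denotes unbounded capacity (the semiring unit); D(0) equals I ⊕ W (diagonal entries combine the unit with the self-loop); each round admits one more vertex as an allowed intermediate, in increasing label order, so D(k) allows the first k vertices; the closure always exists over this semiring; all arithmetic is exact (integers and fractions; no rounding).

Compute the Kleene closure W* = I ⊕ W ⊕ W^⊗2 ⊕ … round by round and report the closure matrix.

D(0):
  [∞, 1, 18, 33, 40, -∞]
  [-∞, ∞, 89, 91, 87, 8]
  [77, 2, ∞, 16, 72, 10]
  [-∞, 69, 30, ∞, 90, 25]
  [9, 86, 90, 34, ∞, 36]
  [-∞, 84, -∞, 20, 75, ∞]
D(1):
  [∞, 1, 18, 33, 40, -∞]
  [-∞, ∞, 89, 91, 87, 8]
  [77, 2, ∞, 33, 72, 10]
  [-∞, 69, 30, ∞, 90, 25]
  [9, 86, 90, 34, ∞, 36]
  [-∞, 84, -∞, 20, 75, ∞]
D(2):
  [∞, 1, 18, 33, 40, 1]
  [-∞, ∞, 89, 91, 87, 8]
  [77, 2, ∞, 33, 72, 10]
  [-∞, 69, 69, ∞, 90, 25]
  [9, 86, 90, 86, ∞, 36]
  [-∞, 84, 84, 84, 84, ∞]
D(3):
  [∞, 2, 18, 33, 40, 10]
  [77, ∞, 89, 91, 87, 10]
  [77, 2, ∞, 33, 72, 10]
  [69, 69, 69, ∞, 90, 25]
  [77, 86, 90, 86, ∞, 36]
  [77, 84, 84, 84, 84, ∞]
D(4):
  [∞, 33, 33, 33, 40, 25]
  [77, ∞, 89, 91, 90, 25]
  [77, 33, ∞, 33, 72, 25]
  [69, 69, 69, ∞, 90, 25]
  [77, 86, 90, 86, ∞, 36]
  [77, 84, 84, 84, 84, ∞]
D(5):
  [∞, 40, 40, 40, 40, 36]
  [77, ∞, 90, 91, 90, 36]
  [77, 72, ∞, 72, 72, 36]
  [77, 86, 90, ∞, 90, 36]
  [77, 86, 90, 86, ∞, 36]
  [77, 84, 84, 84, 84, ∞]
D(6):
  [∞, 40, 40, 40, 40, 36]
  [77, ∞, 90, 91, 90, 36]
  [77, 72, ∞, 72, 72, 36]
  [77, 86, 90, ∞, 90, 36]
  [77, 86, 90, 86, ∞, 36]
  [77, 84, 84, 84, 84, ∞]
Answer: W* = [[∞, 40, 40, 40, 40, 36], [77, ∞, 90, 91, 90, 36], [77, 72, ∞, 72, 72, 36], [77, 86, 90, ∞, 90, 36], [77, 86, 90, 86, ∞, 36], [77, 84, 84, 84, 84, ∞]]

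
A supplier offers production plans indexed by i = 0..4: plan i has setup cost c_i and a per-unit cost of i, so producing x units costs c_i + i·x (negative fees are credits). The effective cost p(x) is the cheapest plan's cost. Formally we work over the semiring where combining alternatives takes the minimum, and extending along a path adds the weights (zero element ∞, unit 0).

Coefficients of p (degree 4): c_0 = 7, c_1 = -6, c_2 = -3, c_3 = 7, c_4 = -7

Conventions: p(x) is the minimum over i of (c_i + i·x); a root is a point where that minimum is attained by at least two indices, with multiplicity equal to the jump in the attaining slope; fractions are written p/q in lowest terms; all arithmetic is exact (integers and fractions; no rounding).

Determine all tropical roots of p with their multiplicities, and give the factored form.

hull edge (i=0, c=7) to (i=1, c=-6): slope -13, span 1
hull edge (i=1, c=-6) to (i=4, c=-7): slope -1/3, span 3
Factored form: p(x) = -7 ⊗ (x ⊕ 1/3) ⊗ (x ⊕ 1/3) ⊗ (x ⊕ 1/3) ⊗ (x ⊕ 13)
Answer: roots = 1/3 (mult 3), 13 (mult 1)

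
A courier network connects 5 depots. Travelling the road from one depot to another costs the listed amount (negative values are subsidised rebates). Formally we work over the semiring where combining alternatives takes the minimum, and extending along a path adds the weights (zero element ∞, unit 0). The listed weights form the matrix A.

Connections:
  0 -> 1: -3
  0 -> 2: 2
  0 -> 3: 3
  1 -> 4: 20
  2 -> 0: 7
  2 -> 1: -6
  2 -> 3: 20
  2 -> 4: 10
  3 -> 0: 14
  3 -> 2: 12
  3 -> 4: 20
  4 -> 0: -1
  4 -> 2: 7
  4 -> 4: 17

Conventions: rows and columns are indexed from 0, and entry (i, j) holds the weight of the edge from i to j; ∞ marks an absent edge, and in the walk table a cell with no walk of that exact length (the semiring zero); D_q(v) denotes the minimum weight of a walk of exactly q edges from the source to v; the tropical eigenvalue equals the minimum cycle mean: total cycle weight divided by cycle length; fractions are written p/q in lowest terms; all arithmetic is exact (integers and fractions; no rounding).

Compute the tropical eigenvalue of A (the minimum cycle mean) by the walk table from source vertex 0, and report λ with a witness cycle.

q=0: [0, ∞, ∞, ∞, ∞]
q=1: [∞, -3, 2, 3, ∞]
q=2: [9, -4, 15, 22, 12]
q=3: [11, 6, 11, 12, 16]
q=4: [15, 5, 13, 14, 21]
q=5: [20, 7, 17, 18, 23]
Optimal cycle mean attained by: cycle 0->2->4->0, total 2 + 10 + (-1), length 3.
Answer: λ = 11/3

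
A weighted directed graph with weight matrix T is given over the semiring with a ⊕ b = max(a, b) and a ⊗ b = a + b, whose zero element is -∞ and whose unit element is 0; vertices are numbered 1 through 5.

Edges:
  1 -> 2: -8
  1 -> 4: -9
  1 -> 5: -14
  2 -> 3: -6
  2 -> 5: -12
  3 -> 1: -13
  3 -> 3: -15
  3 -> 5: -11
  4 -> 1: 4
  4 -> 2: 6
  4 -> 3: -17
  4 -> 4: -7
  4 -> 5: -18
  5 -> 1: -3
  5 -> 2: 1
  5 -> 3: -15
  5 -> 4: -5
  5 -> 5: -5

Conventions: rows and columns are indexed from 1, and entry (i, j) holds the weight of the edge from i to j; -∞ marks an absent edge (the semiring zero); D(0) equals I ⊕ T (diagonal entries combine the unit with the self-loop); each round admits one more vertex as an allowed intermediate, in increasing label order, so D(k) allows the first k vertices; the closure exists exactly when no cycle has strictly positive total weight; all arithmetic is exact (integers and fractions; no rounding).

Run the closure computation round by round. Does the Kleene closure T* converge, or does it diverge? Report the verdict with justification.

D(0):
  [0, -8, -∞, -9, -14]
  [-∞, 0, -6, -∞, -12]
  [-13, -∞, 0, -∞, -11]
  [4, 6, -17, 0, -18]
  [-3, 1, -15, -5, 0]
D(1):
  [0, -8, -∞, -9, -14]
  [-∞, 0, -6, -∞, -12]
  [-13, -21, 0, -22, -11]
  [4, 6, -17, 0, -10]
  [-3, 1, -15, -5, 0]
D(2):
  [0, -8, -14, -9, -14]
  [-∞, 0, -6, -∞, -12]
  [-13, -21, 0, -22, -11]
  [4, 6, 0, 0, -6]
  [-3, 1, -5, -5, 0]
D(3):
  [0, -8, -14, -9, -14]
  [-19, 0, -6, -28, -12]
  [-13, -21, 0, -22, -11]
  [4, 6, 0, 0, -6]
  [-3, 1, -5, -5, 0]
D(4):
  [0, -3, -9, -9, -14]
  [-19, 0, -6, -28, -12]
  [-13, -16, 0, -22, -11]
  [4, 6, 0, 0, -6]
  [-1, 1, -5, -5, 0]
D(5):
  [0, -3, -9, -9, -14]
  [-13, 0, -6, -17, -12]
  [-12, -10, 0, -16, -11]
  [4, 6, 0, 0, -6]
  [-1, 1, -5, -5, 0]
Key observation: every diagonal entry stays at the unit through all rounds, so no improving cycle exists.
Answer: CONVERGES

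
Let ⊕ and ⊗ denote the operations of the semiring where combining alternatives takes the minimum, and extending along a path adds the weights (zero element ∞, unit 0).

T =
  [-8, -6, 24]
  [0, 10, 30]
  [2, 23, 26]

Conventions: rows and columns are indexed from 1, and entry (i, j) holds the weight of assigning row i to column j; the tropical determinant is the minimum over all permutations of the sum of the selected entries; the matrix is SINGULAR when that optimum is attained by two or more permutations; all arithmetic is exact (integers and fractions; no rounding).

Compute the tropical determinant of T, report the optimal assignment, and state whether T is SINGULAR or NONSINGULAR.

σ = (1, 2, 3): (-8) + 10 + 26 = 28
σ = (1, 3, 2): (-8) + 30 + 23 = 45
σ = (2, 1, 3): (-6) + 0 + 26 = 20
σ = (2, 3, 1): (-6) + 30 + 2 = 26
σ = (3, 1, 2): 24 + 0 + 23 = 47
σ = (3, 2, 1): 24 + 10 + 2 = 36
Optimal value attained by: σ = (2, 1, 3).
Answer: det⊕(T) = 20; verdict: NONSINGULAR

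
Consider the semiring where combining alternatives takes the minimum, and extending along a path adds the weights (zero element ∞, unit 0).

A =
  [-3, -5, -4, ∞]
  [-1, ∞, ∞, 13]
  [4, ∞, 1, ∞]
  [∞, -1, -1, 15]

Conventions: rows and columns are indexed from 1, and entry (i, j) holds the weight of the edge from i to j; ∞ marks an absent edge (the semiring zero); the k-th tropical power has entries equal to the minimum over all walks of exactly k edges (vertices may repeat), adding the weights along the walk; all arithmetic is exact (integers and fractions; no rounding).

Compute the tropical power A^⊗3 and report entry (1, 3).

A^⊗2:
  [-6, -8, -7, 8]
  [-4, -6, -5, 28]
  [1, -1, 0, ∞]
  [-2, 14, 0, 12]
A^⊗3:
  [-9, -11, -10, 5]
  [-7, -9, -8, 7]
  [-2, -4, -3, 12]
  [-5, -7, -6, 27]
Key observation: the optimum is the walk 1->1->1->3, with weight (-3) + (-3) + (-4) = -10.
Optimal value attained by: walk 1->1->1->3.
Answer: (A^⊗3)[1][3] = -10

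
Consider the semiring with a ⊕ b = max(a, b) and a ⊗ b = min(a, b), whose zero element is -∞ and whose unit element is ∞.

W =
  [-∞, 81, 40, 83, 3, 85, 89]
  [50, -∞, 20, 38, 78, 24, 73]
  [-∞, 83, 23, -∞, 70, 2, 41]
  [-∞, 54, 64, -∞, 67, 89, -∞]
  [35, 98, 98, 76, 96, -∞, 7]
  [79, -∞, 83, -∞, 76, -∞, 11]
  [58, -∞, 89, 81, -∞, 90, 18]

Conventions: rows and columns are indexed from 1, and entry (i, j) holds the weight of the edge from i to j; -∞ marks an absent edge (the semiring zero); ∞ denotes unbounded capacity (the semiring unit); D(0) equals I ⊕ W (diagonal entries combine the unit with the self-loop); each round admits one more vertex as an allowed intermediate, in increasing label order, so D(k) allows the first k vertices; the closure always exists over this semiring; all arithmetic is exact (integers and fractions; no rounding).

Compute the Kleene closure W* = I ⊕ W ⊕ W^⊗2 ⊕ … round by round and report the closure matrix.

D(0):
  [∞, 81, 40, 83, 3, 85, 89]
  [50, ∞, 20, 38, 78, 24, 73]
  [-∞, 83, ∞, -∞, 70, 2, 41]
  [-∞, 54, 64, ∞, 67, 89, -∞]
  [35, 98, 98, 76, ∞, -∞, 7]
  [79, -∞, 83, -∞, 76, ∞, 11]
  [58, -∞, 89, 81, -∞, 90, ∞]
D(1):
  [∞, 81, 40, 83, 3, 85, 89]
  [50, ∞, 40, 50, 78, 50, 73]
  [-∞, 83, ∞, -∞, 70, 2, 41]
  [-∞, 54, 64, ∞, 67, 89, -∞]
  [35, 98, 98, 76, ∞, 35, 35]
  [79, 79, 83, 79, 76, ∞, 79]
  [58, 58, 89, 81, 3, 90, ∞]
D(2):
  [∞, 81, 40, 83, 78, 85, 89]
  [50, ∞, 40, 50, 78, 50, 73]
  [50, 83, ∞, 50, 78, 50, 73]
  [50, 54, 64, ∞, 67, 89, 54]
  [50, 98, 98, 76, ∞, 50, 73]
  [79, 79, 83, 79, 78, ∞, 79]
  [58, 58, 89, 81, 58, 90, ∞]
D(3):
  [∞, 81, 40, 83, 78, 85, 89]
  [50, ∞, 40, 50, 78, 50, 73]
  [50, 83, ∞, 50, 78, 50, 73]
  [50, 64, 64, ∞, 67, 89, 64]
  [50, 98, 98, 76, ∞, 50, 73]
  [79, 83, 83, 79, 78, ∞, 79]
  [58, 83, 89, 81, 78, 90, ∞]
D(4):
  [∞, 81, 64, 83, 78, 85, 89]
  [50, ∞, 50, 50, 78, 50, 73]
  [50, 83, ∞, 50, 78, 50, 73]
  [50, 64, 64, ∞, 67, 89, 64]
  [50, 98, 98, 76, ∞, 76, 73]
  [79, 83, 83, 79, 78, ∞, 79]
  [58, 83, 89, 81, 78, 90, ∞]
D(5):
  [∞, 81, 78, 83, 78, 85, 89]
  [50, ∞, 78, 76, 78, 76, 73]
  [50, 83, ∞, 76, 78, 76, 73]
  [50, 67, 67, ∞, 67, 89, 67]
  [50, 98, 98, 76, ∞, 76, 73]
  [79, 83, 83, 79, 78, ∞, 79]
  [58, 83, 89, 81, 78, 90, ∞]
D(6):
  [∞, 83, 83, 83, 78, 85, 89]
  [76, ∞, 78, 76, 78, 76, 76]
  [76, 83, ∞, 76, 78, 76, 76]
  [79, 83, 83, ∞, 78, 89, 79]
  [76, 98, 98, 76, ∞, 76, 76]
  [79, 83, 83, 79, 78, ∞, 79]
  [79, 83, 89, 81, 78, 90, ∞]
D(7):
  [∞, 83, 89, 83, 78, 89, 89]
  [76, ∞, 78, 76, 78, 76, 76]
  [76, 83, ∞, 76, 78, 76, 76]
  [79, 83, 83, ∞, 78, 89, 79]
  [76, 98, 98, 76, ∞, 76, 76]
  [79, 83, 83, 79, 78, ∞, 79]
  [79, 83, 89, 81, 78, 90, ∞]
Answer: W* = [[∞, 83, 89, 83, 78, 89, 89], [76, ∞, 78, 76, 78, 76, 76], [76, 83, ∞, 76, 78, 76, 76], [79, 83, 83, ∞, 78, 89, 79], [76, 98, 98, 76, ∞, 76, 76], [79, 83, 83, 79, 78, ∞, 79], [79, 83, 89, 81, 78, 90, ∞]]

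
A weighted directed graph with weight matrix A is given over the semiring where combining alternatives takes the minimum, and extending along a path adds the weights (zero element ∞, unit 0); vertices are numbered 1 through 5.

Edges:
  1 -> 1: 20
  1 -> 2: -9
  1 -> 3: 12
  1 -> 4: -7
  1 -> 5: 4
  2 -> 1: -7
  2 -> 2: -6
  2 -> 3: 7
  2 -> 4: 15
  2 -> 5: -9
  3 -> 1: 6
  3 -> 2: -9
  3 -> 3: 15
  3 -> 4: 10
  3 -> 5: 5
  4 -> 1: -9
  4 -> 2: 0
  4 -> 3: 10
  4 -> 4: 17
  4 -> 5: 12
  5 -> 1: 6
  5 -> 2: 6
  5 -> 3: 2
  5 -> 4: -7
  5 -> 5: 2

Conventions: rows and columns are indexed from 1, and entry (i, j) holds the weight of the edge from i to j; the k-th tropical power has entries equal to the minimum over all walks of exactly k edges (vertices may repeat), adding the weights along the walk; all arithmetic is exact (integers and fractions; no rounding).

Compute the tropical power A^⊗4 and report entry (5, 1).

A^⊗2:
  [-16, -15, -2, -3, -18]
  [-13, -16, -7, -16, -15]
  [-16, -15, -2, -2, -18]
  [-7, -18, 3, -16, -9]
  [-16, -7, 3, -5, -3]
A^⊗3:
  [-22, -25, -16, -25, -24]
  [-25, -22, -13, -22, -25]
  [-22, -25, -16, -25, -24]
  [-25, -24, -11, -16, -27]
  [-14, -25, -4, -23, -16]
A^⊗4:
  [-34, -31, -22, -31, -34]
  [-31, -34, -23, -32, -31]
  [-34, -31, -22, -31, -34]
  [-31, -34, -25, -34, -33]
  [-32, -31, -18, -23, -34]
Key observation: the optimum is the walk 5->4->1->2->1, with weight (-7) + (-9) + (-9) + (-7) = -32.
Optimal value attained by: walk 5->4->1->2->1.
Answer: (A^⊗4)[5][1] = -32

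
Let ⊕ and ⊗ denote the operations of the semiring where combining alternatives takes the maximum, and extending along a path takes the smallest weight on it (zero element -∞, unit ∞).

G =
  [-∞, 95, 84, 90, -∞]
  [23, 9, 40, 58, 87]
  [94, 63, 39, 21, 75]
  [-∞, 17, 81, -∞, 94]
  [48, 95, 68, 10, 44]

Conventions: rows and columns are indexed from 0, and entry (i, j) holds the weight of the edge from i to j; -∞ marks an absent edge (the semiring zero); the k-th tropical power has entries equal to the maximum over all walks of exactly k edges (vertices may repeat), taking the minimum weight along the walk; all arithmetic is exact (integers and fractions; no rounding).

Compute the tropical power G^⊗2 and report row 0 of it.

G^⊗2:
  [84, 63, 81, 58, 90]
  [48, 87, 68, 23, 58]
  [48, 94, 84, 90, 63]
  [81, 94, 68, 21, 75]
  [68, 63, 48, 58, 87]
Answer: row 0 of G^⊗2 = [84, 63, 81, 58, 90]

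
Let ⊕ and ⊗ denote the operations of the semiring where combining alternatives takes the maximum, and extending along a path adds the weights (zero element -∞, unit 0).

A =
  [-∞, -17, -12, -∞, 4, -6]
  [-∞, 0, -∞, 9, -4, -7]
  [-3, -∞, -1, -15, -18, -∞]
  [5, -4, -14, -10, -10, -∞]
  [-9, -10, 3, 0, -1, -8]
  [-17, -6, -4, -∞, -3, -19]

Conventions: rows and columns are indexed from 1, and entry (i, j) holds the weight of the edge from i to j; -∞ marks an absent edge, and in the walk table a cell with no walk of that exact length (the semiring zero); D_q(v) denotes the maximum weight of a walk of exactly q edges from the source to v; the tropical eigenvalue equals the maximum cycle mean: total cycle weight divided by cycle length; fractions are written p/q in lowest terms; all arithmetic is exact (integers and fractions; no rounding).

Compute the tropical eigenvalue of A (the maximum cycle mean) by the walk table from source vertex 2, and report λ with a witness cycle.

q=0: [-∞, 0, -∞, -∞, -∞, -∞]
q=1: [-∞, 0, -∞, 9, -4, -7]
q=2: [14, 5, -1, 9, -1, -7]
q=3: [14, 5, 2, 14, 18, 8]
q=4: [19, 10, 21, 18, 18, 10]
q=5: [23, 14, 21, 19, 23, 13]
q=6: [24, 15, 26, 23, 27, 17]
Optimal cycle mean attained by: cycle 1->5->4->1, total 4 + 0 + 5, length 3.
Answer: λ = 3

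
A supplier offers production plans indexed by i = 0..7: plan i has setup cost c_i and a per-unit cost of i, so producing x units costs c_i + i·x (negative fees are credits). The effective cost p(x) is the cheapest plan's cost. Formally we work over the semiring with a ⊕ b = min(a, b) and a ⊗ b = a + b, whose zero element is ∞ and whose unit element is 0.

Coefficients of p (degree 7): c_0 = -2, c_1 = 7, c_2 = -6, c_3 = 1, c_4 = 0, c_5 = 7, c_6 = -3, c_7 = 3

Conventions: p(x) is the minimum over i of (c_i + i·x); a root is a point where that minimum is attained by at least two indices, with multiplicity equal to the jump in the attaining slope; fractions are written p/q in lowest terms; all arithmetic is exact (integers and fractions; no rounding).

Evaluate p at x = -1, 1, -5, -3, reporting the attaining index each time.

p(-1) = min(-2+0·(-1)=-2, 7+1·(-1)=6, -6+2·(-1)=-8, 1+3·(-1)=-2, 0+4·(-1)=-4, 7+5·(-1)=2, -3+6·(-1)=-9, 3+7·(-1)=-4) = -9 (attained by i=6)
p(1) = min(-2+0·1=-2, 7+1·1=8, -6+2·1=-4, 1+3·1=4, 0+4·1=4, 7+5·1=12, -3+6·1=3, 3+7·1=10) = -4 (attained by i=2)
p(-5) = min(-2+0·(-5)=-2, 7+1·(-5)=2, -6+2·(-5)=-16, 1+3·(-5)=-14, 0+4·(-5)=-20, 7+5·(-5)=-18, -3+6·(-5)=-33, 3+7·(-5)=-32) = -33 (attained by i=6)
p(-3) = min(-2+0·(-3)=-2, 7+1·(-3)=4, -6+2·(-3)=-12, 1+3·(-3)=-8, 0+4·(-3)=-12, 7+5·(-3)=-8, -3+6·(-3)=-21, 3+7·(-3)=-18) = -21 (attained by i=6)
Answer: p(-1) = -9; p(1) = -4; p(-5) = -33; p(-3) = -21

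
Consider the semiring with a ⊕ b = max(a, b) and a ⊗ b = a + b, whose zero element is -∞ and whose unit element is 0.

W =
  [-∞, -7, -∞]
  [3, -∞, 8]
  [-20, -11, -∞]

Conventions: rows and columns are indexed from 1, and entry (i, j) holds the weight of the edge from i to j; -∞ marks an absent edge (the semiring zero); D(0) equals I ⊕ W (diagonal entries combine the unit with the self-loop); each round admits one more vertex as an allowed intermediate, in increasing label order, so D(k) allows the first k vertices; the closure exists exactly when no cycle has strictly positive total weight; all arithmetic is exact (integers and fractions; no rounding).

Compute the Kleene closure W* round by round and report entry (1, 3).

D(0):
  [0, -7, -∞]
  [3, 0, 8]
  [-20, -11, 0]
D(1):
  [0, -7, -∞]
  [3, 0, 8]
  [-20, -11, 0]
D(2):
  [0, -7, 1]
  [3, 0, 8]
  [-8, -11, 0]
D(3):
  [0, -7, 1]
  [3, 0, 8]
  [-8, -11, 0]
Answer: W*[1][3] = 1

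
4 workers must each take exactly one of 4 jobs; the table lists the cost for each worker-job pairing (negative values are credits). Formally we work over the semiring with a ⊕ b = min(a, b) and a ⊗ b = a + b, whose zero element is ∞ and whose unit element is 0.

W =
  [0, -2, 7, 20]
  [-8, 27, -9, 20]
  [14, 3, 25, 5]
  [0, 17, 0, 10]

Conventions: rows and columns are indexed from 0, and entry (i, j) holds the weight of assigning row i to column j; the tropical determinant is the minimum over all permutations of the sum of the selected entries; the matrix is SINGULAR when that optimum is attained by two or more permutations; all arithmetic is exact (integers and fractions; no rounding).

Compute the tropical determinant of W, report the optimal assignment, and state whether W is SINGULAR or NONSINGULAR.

σ = (0, 1, 2, 3): 0 + 27 + 25 + 10 = 62
σ = (0, 1, 3, 2): 0 + 27 + 5 + 0 = 32
σ = (0, 2, 1, 3): 0 + (-9) + 3 + 10 = 4
σ = (0, 2, 3, 1): 0 + (-9) + 5 + 17 = 13
σ = (0, 3, 1, 2): 0 + 20 + 3 + 0 = 23
σ = (0, 3, 2, 1): 0 + 20 + 25 + 17 = 62
σ = (1, 0, 2, 3): (-2) + (-8) + 25 + 10 = 25
σ = (1, 0, 3, 2): (-2) + (-8) + 5 + 0 = -5
σ = (1, 2, 0, 3): (-2) + (-9) + 14 + 10 = 13
σ = (1, 2, 3, 0): (-2) + (-9) + 5 + 0 = -6
σ = (1, 3, 0, 2): (-2) + 20 + 14 + 0 = 32
σ = (1, 3, 2, 0): (-2) + 20 + 25 + 0 = 43
σ = (2, 0, 1, 3): 7 + (-8) + 3 + 10 = 12
σ = (2, 0, 3, 1): 7 + (-8) + 5 + 17 = 21
σ = (2, 1, 0, 3): 7 + 27 + 14 + 10 = 58
σ = (2, 1, 3, 0): 7 + 27 + 5 + 0 = 39
σ = (2, 3, 0, 1): 7 + 20 + 14 + 17 = 58
σ = (2, 3, 1, 0): 7 + 20 + 3 + 0 = 30
σ = (3, 0, 1, 2): 20 + (-8) + 3 + 0 = 15
σ = (3, 0, 2, 1): 20 + (-8) + 25 + 17 = 54
σ = (3, 1, 0, 2): 20 + 27 + 14 + 0 = 61
σ = (3, 1, 2, 0): 20 + 27 + 25 + 0 = 72
σ = (3, 2, 0, 1): 20 + (-9) + 14 + 17 = 42
σ = (3, 2, 1, 0): 20 + (-9) + 3 + 0 = 14
Optimal value attained by: σ = (1, 2, 3, 0).
Answer: det⊕(W) = -6; verdict: NONSINGULAR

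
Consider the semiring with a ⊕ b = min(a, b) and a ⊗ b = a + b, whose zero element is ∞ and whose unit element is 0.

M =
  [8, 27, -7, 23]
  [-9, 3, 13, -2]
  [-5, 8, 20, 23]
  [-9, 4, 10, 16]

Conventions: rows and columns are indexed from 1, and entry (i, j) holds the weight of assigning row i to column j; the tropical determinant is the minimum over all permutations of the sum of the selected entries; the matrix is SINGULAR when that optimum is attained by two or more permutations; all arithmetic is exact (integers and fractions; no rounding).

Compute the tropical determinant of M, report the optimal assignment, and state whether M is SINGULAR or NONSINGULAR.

σ = (1, 2, 3, 4): 8 + 3 + 20 + 16 = 47
σ = (1, 2, 4, 3): 8 + 3 + 23 + 10 = 44
σ = (1, 3, 2, 4): 8 + 13 + 8 + 16 = 45
σ = (1, 3, 4, 2): 8 + 13 + 23 + 4 = 48
σ = (1, 4, 2, 3): 8 + (-2) + 8 + 10 = 24
σ = (1, 4, 3, 2): 8 + (-2) + 20 + 4 = 30
σ = (2, 1, 3, 4): 27 + (-9) + 20 + 16 = 54
σ = (2, 1, 4, 3): 27 + (-9) + 23 + 10 = 51
σ = (2, 3, 1, 4): 27 + 13 + (-5) + 16 = 51
σ = (2, 3, 4, 1): 27 + 13 + 23 + (-9) = 54
σ = (2, 4, 1, 3): 27 + (-2) + (-5) + 10 = 30
σ = (2, 4, 3, 1): 27 + (-2) + 20 + (-9) = 36
σ = (3, 1, 2, 4): (-7) + (-9) + 8 + 16 = 8
σ = (3, 1, 4, 2): (-7) + (-9) + 23 + 4 = 11
σ = (3, 2, 1, 4): (-7) + 3 + (-5) + 16 = 7
σ = (3, 2, 4, 1): (-7) + 3 + 23 + (-9) = 10
σ = (3, 4, 1, 2): (-7) + (-2) + (-5) + 4 = -10
σ = (3, 4, 2, 1): (-7) + (-2) + 8 + (-9) = -10
σ = (4, 1, 2, 3): 23 + (-9) + 8 + 10 = 32
σ = (4, 1, 3, 2): 23 + (-9) + 20 + 4 = 38
σ = (4, 2, 1, 3): 23 + 3 + (-5) + 10 = 31
σ = (4, 2, 3, 1): 23 + 3 + 20 + (-9) = 37
σ = (4, 3, 1, 2): 23 + 13 + (-5) + 4 = 35
σ = (4, 3, 2, 1): 23 + 13 + 8 + (-9) = 35
Optimal value attained by: σ = (3, 4, 1, 2).
Answer: det⊕(M) = -10; verdict: SINGULAR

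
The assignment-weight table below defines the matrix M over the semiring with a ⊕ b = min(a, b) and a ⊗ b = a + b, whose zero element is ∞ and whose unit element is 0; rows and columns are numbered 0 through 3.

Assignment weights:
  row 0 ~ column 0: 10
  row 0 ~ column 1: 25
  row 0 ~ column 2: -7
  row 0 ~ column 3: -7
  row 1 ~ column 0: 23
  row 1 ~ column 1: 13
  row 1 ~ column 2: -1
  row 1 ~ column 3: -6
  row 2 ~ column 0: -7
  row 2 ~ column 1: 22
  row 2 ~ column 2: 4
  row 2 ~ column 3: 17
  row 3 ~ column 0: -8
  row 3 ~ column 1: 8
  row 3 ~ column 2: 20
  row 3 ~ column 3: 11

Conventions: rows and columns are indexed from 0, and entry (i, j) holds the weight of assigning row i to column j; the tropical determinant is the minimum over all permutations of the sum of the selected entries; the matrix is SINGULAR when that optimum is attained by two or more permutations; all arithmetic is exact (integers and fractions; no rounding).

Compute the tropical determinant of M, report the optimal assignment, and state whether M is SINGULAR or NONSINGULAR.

σ = (0, 1, 2, 3): 10 + 13 + 4 + 11 = 38
σ = (0, 1, 3, 2): 10 + 13 + 17 + 20 = 60
σ = (0, 2, 1, 3): 10 + (-1) + 22 + 11 = 42
σ = (0, 2, 3, 1): 10 + (-1) + 17 + 8 = 34
σ = (0, 3, 1, 2): 10 + (-6) + 22 + 20 = 46
σ = (0, 3, 2, 1): 10 + (-6) + 4 + 8 = 16
σ = (1, 0, 2, 3): 25 + 23 + 4 + 11 = 63
σ = (1, 0, 3, 2): 25 + 23 + 17 + 20 = 85
σ = (1, 2, 0, 3): 25 + (-1) + (-7) + 11 = 28
σ = (1, 2, 3, 0): 25 + (-1) + 17 + (-8) = 33
σ = (1, 3, 0, 2): 25 + (-6) + (-7) + 20 = 32
σ = (1, 3, 2, 0): 25 + (-6) + 4 + (-8) = 15
σ = (2, 0, 1, 3): (-7) + 23 + 22 + 11 = 49
σ = (2, 0, 3, 1): (-7) + 23 + 17 + 8 = 41
σ = (2, 1, 0, 3): (-7) + 13 + (-7) + 11 = 10
σ = (2, 1, 3, 0): (-7) + 13 + 17 + (-8) = 15
σ = (2, 3, 0, 1): (-7) + (-6) + (-7) + 8 = -12
σ = (2, 3, 1, 0): (-7) + (-6) + 22 + (-8) = 1
σ = (3, 0, 1, 2): (-7) + 23 + 22 + 20 = 58
σ = (3, 0, 2, 1): (-7) + 23 + 4 + 8 = 28
σ = (3, 1, 0, 2): (-7) + 13 + (-7) + 20 = 19
σ = (3, 1, 2, 0): (-7) + 13 + 4 + (-8) = 2
σ = (3, 2, 0, 1): (-7) + (-1) + (-7) + 8 = -7
σ = (3, 2, 1, 0): (-7) + (-1) + 22 + (-8) = 6
Optimal value attained by: σ = (2, 3, 0, 1).
Answer: det⊕(M) = -12; verdict: NONSINGULAR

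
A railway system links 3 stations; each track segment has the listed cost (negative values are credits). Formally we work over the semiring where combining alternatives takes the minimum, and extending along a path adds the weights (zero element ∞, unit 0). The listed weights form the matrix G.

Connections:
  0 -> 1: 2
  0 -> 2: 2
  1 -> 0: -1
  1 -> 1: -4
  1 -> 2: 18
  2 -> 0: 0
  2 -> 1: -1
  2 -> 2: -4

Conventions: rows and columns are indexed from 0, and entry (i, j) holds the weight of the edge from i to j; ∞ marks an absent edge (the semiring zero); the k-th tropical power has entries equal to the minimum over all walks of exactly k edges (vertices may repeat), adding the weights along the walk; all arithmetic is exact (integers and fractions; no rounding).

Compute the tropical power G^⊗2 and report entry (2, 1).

G^⊗2:
  [1, -2, -2]
  [-5, -8, 1]
  [-4, -5, -8]
Key observation: the optimum is the walk 2->1->1, with weight (-1) + (-4) = -5.
Optimal value attained by: walk 2->1->1.
Answer: (G^⊗2)[2][1] = -5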